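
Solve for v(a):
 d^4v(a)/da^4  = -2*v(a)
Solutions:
 v(a) = (C1*sin(2^(3/4)*a/2) + C2*cos(2^(3/4)*a/2))*exp(-2^(3/4)*a/2) + (C3*sin(2^(3/4)*a/2) + C4*cos(2^(3/4)*a/2))*exp(2^(3/4)*a/2)


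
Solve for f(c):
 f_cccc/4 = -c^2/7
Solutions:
 f(c) = C1 + C2*c + C3*c^2 + C4*c^3 - c^6/630


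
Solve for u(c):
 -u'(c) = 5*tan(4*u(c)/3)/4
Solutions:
 u(c) = -3*asin(C1*exp(-5*c/3))/4 + 3*pi/4
 u(c) = 3*asin(C1*exp(-5*c/3))/4


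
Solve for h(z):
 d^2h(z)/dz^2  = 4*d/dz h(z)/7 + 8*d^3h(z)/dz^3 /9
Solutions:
 h(z) = C1 + (C2*sin(3*sqrt(455)*z/112) + C3*cos(3*sqrt(455)*z/112))*exp(9*z/16)


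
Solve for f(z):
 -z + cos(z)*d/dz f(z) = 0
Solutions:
 f(z) = C1 + Integral(z/cos(z), z)


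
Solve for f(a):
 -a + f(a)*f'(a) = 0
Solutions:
 f(a) = -sqrt(C1 + a^2)
 f(a) = sqrt(C1 + a^2)


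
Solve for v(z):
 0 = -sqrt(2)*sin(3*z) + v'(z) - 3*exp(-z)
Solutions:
 v(z) = C1 - sqrt(2)*cos(3*z)/3 - 3*exp(-z)


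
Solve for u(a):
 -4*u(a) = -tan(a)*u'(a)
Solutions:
 u(a) = C1*sin(a)^4


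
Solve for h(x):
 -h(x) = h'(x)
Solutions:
 h(x) = C1*exp(-x)


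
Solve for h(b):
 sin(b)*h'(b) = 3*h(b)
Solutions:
 h(b) = C1*(cos(b) - 1)^(3/2)/(cos(b) + 1)^(3/2)


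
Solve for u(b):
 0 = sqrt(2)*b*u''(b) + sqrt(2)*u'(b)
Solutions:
 u(b) = C1 + C2*log(b)


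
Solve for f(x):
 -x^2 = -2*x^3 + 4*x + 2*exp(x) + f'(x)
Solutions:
 f(x) = C1 + x^4/2 - x^3/3 - 2*x^2 - 2*exp(x)


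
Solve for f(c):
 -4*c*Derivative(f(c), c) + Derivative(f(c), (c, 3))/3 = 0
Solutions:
 f(c) = C1 + Integral(C2*airyai(12^(1/3)*c) + C3*airybi(12^(1/3)*c), c)


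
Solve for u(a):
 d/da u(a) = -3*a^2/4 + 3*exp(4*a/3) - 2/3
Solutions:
 u(a) = C1 - a^3/4 - 2*a/3 + 9*exp(4*a/3)/4


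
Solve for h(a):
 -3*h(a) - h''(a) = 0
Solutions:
 h(a) = C1*sin(sqrt(3)*a) + C2*cos(sqrt(3)*a)


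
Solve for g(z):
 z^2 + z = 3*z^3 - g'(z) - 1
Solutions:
 g(z) = C1 + 3*z^4/4 - z^3/3 - z^2/2 - z


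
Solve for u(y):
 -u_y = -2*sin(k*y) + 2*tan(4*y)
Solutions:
 u(y) = C1 + 2*Piecewise((-cos(k*y)/k, Ne(k, 0)), (0, True)) + log(cos(4*y))/2


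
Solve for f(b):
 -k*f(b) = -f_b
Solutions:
 f(b) = C1*exp(b*k)


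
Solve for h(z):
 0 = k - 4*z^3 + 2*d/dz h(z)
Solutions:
 h(z) = C1 - k*z/2 + z^4/2


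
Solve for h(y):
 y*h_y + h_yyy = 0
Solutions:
 h(y) = C1 + Integral(C2*airyai(-y) + C3*airybi(-y), y)


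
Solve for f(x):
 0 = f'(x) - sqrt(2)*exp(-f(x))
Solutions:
 f(x) = log(C1 + sqrt(2)*x)


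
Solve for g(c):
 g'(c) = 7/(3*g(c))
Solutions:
 g(c) = -sqrt(C1 + 42*c)/3
 g(c) = sqrt(C1 + 42*c)/3


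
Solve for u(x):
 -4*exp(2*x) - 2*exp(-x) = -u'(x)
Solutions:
 u(x) = C1 + 2*exp(2*x) - 2*exp(-x)


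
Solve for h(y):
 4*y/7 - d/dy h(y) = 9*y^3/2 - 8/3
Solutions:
 h(y) = C1 - 9*y^4/8 + 2*y^2/7 + 8*y/3


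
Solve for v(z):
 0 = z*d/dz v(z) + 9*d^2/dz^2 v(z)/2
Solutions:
 v(z) = C1 + C2*erf(z/3)


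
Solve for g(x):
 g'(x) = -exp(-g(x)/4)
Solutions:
 g(x) = 4*log(C1 - x/4)


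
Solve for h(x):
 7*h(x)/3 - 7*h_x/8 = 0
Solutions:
 h(x) = C1*exp(8*x/3)


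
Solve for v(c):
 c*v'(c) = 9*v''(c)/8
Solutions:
 v(c) = C1 + C2*erfi(2*c/3)


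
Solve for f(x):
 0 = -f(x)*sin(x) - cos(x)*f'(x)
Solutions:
 f(x) = C1*cos(x)


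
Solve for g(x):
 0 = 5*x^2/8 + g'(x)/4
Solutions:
 g(x) = C1 - 5*x^3/6


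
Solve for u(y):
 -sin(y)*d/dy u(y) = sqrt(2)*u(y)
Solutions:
 u(y) = C1*(cos(y) + 1)^(sqrt(2)/2)/(cos(y) - 1)^(sqrt(2)/2)


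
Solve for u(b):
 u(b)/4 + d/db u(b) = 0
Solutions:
 u(b) = C1*exp(-b/4)


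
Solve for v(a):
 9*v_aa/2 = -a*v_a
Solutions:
 v(a) = C1 + C2*erf(a/3)


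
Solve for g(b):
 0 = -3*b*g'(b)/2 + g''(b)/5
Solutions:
 g(b) = C1 + C2*erfi(sqrt(15)*b/2)


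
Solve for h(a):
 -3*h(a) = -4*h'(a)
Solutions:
 h(a) = C1*exp(3*a/4)


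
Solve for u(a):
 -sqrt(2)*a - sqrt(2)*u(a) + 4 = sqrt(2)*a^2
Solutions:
 u(a) = -a^2 - a + 2*sqrt(2)


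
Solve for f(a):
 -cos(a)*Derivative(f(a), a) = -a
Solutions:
 f(a) = C1 + Integral(a/cos(a), a)


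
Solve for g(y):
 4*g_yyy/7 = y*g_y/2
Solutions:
 g(y) = C1 + Integral(C2*airyai(7^(1/3)*y/2) + C3*airybi(7^(1/3)*y/2), y)


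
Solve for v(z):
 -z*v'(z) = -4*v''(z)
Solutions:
 v(z) = C1 + C2*erfi(sqrt(2)*z/4)


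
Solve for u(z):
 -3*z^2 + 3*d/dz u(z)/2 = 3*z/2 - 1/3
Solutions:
 u(z) = C1 + 2*z^3/3 + z^2/2 - 2*z/9


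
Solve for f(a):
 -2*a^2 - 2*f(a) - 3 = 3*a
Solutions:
 f(a) = -a^2 - 3*a/2 - 3/2


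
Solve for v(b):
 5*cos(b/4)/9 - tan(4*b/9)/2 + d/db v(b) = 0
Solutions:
 v(b) = C1 - 9*log(cos(4*b/9))/8 - 20*sin(b/4)/9


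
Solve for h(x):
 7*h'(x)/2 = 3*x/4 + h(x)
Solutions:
 h(x) = C1*exp(2*x/7) - 3*x/4 - 21/8


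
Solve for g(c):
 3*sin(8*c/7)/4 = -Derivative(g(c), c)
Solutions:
 g(c) = C1 + 21*cos(8*c/7)/32


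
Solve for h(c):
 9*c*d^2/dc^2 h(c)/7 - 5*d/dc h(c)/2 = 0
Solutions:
 h(c) = C1 + C2*c^(53/18)


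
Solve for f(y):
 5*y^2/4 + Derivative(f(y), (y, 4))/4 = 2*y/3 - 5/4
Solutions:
 f(y) = C1 + C2*y + C3*y^2 + C4*y^3 - y^6/72 + y^5/45 - 5*y^4/24


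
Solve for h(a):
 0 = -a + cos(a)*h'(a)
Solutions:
 h(a) = C1 + Integral(a/cos(a), a)


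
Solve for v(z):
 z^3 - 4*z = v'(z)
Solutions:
 v(z) = C1 + z^4/4 - 2*z^2


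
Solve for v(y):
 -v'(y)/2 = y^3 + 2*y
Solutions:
 v(y) = C1 - y^4/2 - 2*y^2


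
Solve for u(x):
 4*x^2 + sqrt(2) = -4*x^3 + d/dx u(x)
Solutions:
 u(x) = C1 + x^4 + 4*x^3/3 + sqrt(2)*x


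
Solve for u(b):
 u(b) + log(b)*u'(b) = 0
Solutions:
 u(b) = C1*exp(-li(b))


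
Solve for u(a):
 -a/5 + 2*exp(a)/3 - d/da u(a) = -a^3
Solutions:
 u(a) = C1 + a^4/4 - a^2/10 + 2*exp(a)/3


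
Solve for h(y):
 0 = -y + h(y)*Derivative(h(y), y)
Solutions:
 h(y) = -sqrt(C1 + y^2)
 h(y) = sqrt(C1 + y^2)


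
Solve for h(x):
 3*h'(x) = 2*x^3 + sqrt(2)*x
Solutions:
 h(x) = C1 + x^4/6 + sqrt(2)*x^2/6


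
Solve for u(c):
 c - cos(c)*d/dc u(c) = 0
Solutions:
 u(c) = C1 + Integral(c/cos(c), c)


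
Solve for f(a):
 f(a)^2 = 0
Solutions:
 f(a) = 0


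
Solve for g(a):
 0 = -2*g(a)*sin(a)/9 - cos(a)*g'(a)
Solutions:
 g(a) = C1*cos(a)^(2/9)


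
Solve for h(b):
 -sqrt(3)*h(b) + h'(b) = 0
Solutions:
 h(b) = C1*exp(sqrt(3)*b)


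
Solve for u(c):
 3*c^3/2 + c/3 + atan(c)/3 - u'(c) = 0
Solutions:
 u(c) = C1 + 3*c^4/8 + c^2/6 + c*atan(c)/3 - log(c^2 + 1)/6


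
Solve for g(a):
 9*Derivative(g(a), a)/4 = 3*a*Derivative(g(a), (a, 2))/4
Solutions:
 g(a) = C1 + C2*a^4


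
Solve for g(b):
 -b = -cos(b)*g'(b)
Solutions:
 g(b) = C1 + Integral(b/cos(b), b)


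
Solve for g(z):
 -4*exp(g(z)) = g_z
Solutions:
 g(z) = log(1/(C1 + 4*z))


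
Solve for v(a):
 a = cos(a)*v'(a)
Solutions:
 v(a) = C1 + Integral(a/cos(a), a)


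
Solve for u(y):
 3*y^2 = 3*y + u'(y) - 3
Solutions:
 u(y) = C1 + y^3 - 3*y^2/2 + 3*y


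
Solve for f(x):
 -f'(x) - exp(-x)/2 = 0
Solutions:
 f(x) = C1 + exp(-x)/2


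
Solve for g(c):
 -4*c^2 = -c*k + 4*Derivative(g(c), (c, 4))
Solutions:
 g(c) = C1 + C2*c + C3*c^2 + C4*c^3 - c^6/360 + c^5*k/480


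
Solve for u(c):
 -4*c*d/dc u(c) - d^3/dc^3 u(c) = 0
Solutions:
 u(c) = C1 + Integral(C2*airyai(-2^(2/3)*c) + C3*airybi(-2^(2/3)*c), c)


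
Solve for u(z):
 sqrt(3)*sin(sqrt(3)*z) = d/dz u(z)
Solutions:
 u(z) = C1 - cos(sqrt(3)*z)


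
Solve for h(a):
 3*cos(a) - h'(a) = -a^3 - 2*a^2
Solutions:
 h(a) = C1 + a^4/4 + 2*a^3/3 + 3*sin(a)


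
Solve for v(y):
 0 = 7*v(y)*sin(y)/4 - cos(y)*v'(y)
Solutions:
 v(y) = C1/cos(y)^(7/4)


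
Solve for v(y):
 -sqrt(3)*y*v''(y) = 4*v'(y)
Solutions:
 v(y) = C1 + C2*y^(1 - 4*sqrt(3)/3)


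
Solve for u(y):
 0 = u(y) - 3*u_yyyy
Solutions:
 u(y) = C1*exp(-3^(3/4)*y/3) + C2*exp(3^(3/4)*y/3) + C3*sin(3^(3/4)*y/3) + C4*cos(3^(3/4)*y/3)


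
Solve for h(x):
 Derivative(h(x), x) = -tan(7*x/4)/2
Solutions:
 h(x) = C1 + 2*log(cos(7*x/4))/7


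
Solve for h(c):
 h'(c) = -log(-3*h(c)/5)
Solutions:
 Integral(1/(log(-_y) - log(5) + log(3)), (_y, h(c))) = C1 - c


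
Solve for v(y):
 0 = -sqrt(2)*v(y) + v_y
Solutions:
 v(y) = C1*exp(sqrt(2)*y)


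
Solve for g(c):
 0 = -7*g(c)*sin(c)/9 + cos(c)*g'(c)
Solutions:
 g(c) = C1/cos(c)^(7/9)


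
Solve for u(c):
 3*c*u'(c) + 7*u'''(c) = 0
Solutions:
 u(c) = C1 + Integral(C2*airyai(-3^(1/3)*7^(2/3)*c/7) + C3*airybi(-3^(1/3)*7^(2/3)*c/7), c)


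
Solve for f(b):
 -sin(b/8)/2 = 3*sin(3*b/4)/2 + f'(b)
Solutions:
 f(b) = C1 + 4*cos(b/8) + 2*cos(3*b/4)


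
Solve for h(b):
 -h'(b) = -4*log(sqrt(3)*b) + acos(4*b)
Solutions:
 h(b) = C1 + 4*b*log(b) - b*acos(4*b) - 4*b + 2*b*log(3) + sqrt(1 - 16*b^2)/4


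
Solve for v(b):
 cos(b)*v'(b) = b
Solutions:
 v(b) = C1 + Integral(b/cos(b), b)


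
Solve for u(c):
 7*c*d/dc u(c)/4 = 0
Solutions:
 u(c) = C1


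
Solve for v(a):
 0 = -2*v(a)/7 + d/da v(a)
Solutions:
 v(a) = C1*exp(2*a/7)


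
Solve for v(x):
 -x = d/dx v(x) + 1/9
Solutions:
 v(x) = C1 - x^2/2 - x/9


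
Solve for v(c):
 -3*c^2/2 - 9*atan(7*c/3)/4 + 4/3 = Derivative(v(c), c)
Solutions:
 v(c) = C1 - c^3/2 - 9*c*atan(7*c/3)/4 + 4*c/3 + 27*log(49*c^2 + 9)/56


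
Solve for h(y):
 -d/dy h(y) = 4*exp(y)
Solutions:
 h(y) = C1 - 4*exp(y)


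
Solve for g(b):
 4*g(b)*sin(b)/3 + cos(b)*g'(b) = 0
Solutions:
 g(b) = C1*cos(b)^(4/3)


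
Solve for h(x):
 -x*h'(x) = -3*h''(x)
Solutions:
 h(x) = C1 + C2*erfi(sqrt(6)*x/6)


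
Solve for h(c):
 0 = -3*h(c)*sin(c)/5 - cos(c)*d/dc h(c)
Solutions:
 h(c) = C1*cos(c)^(3/5)


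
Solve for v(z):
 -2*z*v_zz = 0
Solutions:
 v(z) = C1 + C2*z


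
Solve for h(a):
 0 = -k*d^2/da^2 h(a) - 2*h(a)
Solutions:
 h(a) = C1*exp(-sqrt(2)*a*sqrt(-1/k)) + C2*exp(sqrt(2)*a*sqrt(-1/k))


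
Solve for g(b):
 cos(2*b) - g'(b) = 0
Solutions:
 g(b) = C1 + sin(2*b)/2


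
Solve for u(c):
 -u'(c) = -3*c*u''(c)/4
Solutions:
 u(c) = C1 + C2*c^(7/3)


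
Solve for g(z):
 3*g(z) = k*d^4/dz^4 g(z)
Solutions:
 g(z) = C1*exp(-3^(1/4)*z*(1/k)^(1/4)) + C2*exp(3^(1/4)*z*(1/k)^(1/4)) + C3*exp(-3^(1/4)*I*z*(1/k)^(1/4)) + C4*exp(3^(1/4)*I*z*(1/k)^(1/4))


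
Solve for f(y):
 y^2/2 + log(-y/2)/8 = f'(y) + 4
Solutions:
 f(y) = C1 + y^3/6 + y*log(-y)/8 + y*(-33 - log(2))/8


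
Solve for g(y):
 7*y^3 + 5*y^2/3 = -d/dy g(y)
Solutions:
 g(y) = C1 - 7*y^4/4 - 5*y^3/9


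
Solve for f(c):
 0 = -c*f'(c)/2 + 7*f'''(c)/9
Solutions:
 f(c) = C1 + Integral(C2*airyai(42^(2/3)*c/14) + C3*airybi(42^(2/3)*c/14), c)


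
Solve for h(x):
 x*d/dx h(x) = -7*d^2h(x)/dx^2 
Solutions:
 h(x) = C1 + C2*erf(sqrt(14)*x/14)


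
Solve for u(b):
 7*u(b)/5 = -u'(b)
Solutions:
 u(b) = C1*exp(-7*b/5)


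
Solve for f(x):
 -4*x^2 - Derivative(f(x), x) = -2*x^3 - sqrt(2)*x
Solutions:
 f(x) = C1 + x^4/2 - 4*x^3/3 + sqrt(2)*x^2/2


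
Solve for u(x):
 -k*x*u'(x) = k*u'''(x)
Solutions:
 u(x) = C1 + Integral(C2*airyai(-x) + C3*airybi(-x), x)


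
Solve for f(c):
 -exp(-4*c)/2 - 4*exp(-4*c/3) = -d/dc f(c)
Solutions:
 f(c) = C1 - exp(-4*c)/8 - 3*exp(-4*c/3)


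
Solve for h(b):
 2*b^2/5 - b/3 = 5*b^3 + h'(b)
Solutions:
 h(b) = C1 - 5*b^4/4 + 2*b^3/15 - b^2/6


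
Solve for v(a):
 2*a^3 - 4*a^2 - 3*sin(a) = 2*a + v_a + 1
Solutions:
 v(a) = C1 + a^4/2 - 4*a^3/3 - a^2 - a + 3*cos(a)


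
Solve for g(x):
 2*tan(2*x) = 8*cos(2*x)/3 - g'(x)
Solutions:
 g(x) = C1 + log(cos(2*x)) + 4*sin(2*x)/3


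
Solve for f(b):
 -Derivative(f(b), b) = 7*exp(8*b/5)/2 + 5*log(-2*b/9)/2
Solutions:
 f(b) = C1 - 5*b*log(-b)/2 + b*(-5*log(2)/2 + 5/2 + 5*log(3)) - 35*exp(8*b/5)/16


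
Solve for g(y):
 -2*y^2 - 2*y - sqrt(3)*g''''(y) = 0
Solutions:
 g(y) = C1 + C2*y + C3*y^2 + C4*y^3 - sqrt(3)*y^6/540 - sqrt(3)*y^5/180


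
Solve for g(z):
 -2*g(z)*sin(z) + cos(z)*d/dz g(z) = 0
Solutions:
 g(z) = C1/cos(z)^2


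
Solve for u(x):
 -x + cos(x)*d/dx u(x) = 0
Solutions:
 u(x) = C1 + Integral(x/cos(x), x)


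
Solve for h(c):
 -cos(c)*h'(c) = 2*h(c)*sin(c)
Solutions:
 h(c) = C1*cos(c)^2


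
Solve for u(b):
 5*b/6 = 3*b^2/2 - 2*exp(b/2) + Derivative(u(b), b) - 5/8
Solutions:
 u(b) = C1 - b^3/2 + 5*b^2/12 + 5*b/8 + 4*exp(b/2)


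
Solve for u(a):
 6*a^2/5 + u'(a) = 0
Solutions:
 u(a) = C1 - 2*a^3/5


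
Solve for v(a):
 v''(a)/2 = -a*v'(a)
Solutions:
 v(a) = C1 + C2*erf(a)


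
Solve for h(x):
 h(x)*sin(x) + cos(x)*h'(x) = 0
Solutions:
 h(x) = C1*cos(x)


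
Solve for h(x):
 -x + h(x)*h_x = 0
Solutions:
 h(x) = -sqrt(C1 + x^2)
 h(x) = sqrt(C1 + x^2)


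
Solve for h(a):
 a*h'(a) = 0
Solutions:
 h(a) = C1


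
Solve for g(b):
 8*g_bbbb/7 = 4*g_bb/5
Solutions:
 g(b) = C1 + C2*b + C3*exp(-sqrt(70)*b/10) + C4*exp(sqrt(70)*b/10)


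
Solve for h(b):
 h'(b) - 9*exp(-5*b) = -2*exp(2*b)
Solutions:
 h(b) = C1 - exp(2*b) - 9*exp(-5*b)/5


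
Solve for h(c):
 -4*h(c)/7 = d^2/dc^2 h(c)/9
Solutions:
 h(c) = C1*sin(6*sqrt(7)*c/7) + C2*cos(6*sqrt(7)*c/7)


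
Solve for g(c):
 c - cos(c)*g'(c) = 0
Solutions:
 g(c) = C1 + Integral(c/cos(c), c)


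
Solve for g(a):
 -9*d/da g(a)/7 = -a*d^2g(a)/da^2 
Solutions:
 g(a) = C1 + C2*a^(16/7)


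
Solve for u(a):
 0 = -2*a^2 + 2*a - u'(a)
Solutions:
 u(a) = C1 - 2*a^3/3 + a^2


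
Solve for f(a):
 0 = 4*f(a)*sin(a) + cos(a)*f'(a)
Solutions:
 f(a) = C1*cos(a)^4


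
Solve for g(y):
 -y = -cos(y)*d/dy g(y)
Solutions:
 g(y) = C1 + Integral(y/cos(y), y)


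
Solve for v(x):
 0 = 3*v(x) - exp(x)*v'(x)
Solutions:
 v(x) = C1*exp(-3*exp(-x))


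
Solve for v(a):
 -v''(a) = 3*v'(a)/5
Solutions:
 v(a) = C1 + C2*exp(-3*a/5)


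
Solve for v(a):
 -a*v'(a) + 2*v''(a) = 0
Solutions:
 v(a) = C1 + C2*erfi(a/2)


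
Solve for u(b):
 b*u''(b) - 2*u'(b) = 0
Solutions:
 u(b) = C1 + C2*b^3


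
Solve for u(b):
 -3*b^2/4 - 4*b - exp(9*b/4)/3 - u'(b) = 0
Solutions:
 u(b) = C1 - b^3/4 - 2*b^2 - 4*exp(9*b/4)/27


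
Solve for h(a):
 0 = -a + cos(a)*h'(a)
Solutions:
 h(a) = C1 + Integral(a/cos(a), a)


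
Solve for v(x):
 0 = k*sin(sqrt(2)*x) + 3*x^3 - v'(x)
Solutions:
 v(x) = C1 - sqrt(2)*k*cos(sqrt(2)*x)/2 + 3*x^4/4


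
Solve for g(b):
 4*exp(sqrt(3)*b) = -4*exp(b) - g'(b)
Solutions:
 g(b) = C1 - 4*exp(b) - 4*sqrt(3)*exp(sqrt(3)*b)/3


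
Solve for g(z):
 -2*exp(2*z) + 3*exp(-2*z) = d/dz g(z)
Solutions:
 g(z) = C1 - exp(2*z) - 3*exp(-2*z)/2


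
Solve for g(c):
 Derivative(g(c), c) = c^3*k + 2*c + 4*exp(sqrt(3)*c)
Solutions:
 g(c) = C1 + c^4*k/4 + c^2 + 4*sqrt(3)*exp(sqrt(3)*c)/3


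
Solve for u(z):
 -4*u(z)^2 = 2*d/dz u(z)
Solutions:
 u(z) = 1/(C1 + 2*z)


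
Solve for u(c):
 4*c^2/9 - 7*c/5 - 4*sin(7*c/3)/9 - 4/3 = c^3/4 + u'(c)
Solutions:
 u(c) = C1 - c^4/16 + 4*c^3/27 - 7*c^2/10 - 4*c/3 + 4*cos(7*c/3)/21


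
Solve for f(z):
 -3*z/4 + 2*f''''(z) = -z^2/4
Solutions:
 f(z) = C1 + C2*z + C3*z^2 + C4*z^3 - z^6/2880 + z^5/320


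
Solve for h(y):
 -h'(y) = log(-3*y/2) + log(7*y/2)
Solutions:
 h(y) = C1 - 2*y*log(y) + y*(-log(21) + 2*log(2) + 2 - I*pi)


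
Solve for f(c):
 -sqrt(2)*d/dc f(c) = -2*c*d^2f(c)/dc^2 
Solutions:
 f(c) = C1 + C2*c^(sqrt(2)/2 + 1)


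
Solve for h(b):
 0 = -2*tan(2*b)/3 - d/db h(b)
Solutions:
 h(b) = C1 + log(cos(2*b))/3


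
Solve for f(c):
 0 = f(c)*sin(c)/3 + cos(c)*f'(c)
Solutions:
 f(c) = C1*cos(c)^(1/3)


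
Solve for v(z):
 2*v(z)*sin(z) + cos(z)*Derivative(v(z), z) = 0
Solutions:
 v(z) = C1*cos(z)^2


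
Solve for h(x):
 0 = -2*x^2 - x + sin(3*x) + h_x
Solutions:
 h(x) = C1 + 2*x^3/3 + x^2/2 + cos(3*x)/3


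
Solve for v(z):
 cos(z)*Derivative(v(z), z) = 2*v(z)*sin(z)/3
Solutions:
 v(z) = C1/cos(z)^(2/3)


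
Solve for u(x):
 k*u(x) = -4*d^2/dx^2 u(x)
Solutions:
 u(x) = C1*exp(-x*sqrt(-k)/2) + C2*exp(x*sqrt(-k)/2)


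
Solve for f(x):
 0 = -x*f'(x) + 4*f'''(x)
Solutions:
 f(x) = C1 + Integral(C2*airyai(2^(1/3)*x/2) + C3*airybi(2^(1/3)*x/2), x)


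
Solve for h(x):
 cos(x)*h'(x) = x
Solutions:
 h(x) = C1 + Integral(x/cos(x), x)


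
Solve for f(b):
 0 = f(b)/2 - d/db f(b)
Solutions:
 f(b) = C1*exp(b/2)


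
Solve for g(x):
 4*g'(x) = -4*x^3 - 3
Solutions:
 g(x) = C1 - x^4/4 - 3*x/4


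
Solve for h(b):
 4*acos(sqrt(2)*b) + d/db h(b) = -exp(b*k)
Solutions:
 h(b) = C1 - 4*b*acos(sqrt(2)*b) + 2*sqrt(2)*sqrt(1 - 2*b^2) - Piecewise((exp(b*k)/k, Ne(k, 0)), (b, True))


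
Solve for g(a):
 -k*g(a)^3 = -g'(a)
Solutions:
 g(a) = -sqrt(2)*sqrt(-1/(C1 + a*k))/2
 g(a) = sqrt(2)*sqrt(-1/(C1 + a*k))/2


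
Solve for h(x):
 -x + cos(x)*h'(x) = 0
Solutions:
 h(x) = C1 + Integral(x/cos(x), x)


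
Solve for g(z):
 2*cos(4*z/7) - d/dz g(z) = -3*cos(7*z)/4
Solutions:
 g(z) = C1 + 7*sin(4*z/7)/2 + 3*sin(7*z)/28


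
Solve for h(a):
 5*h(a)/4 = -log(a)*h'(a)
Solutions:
 h(a) = C1*exp(-5*li(a)/4)


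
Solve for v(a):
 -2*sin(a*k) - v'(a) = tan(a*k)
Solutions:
 v(a) = C1 - Piecewise((-log(cos(a*k))/k, Ne(k, 0)), (0, True)) - 2*Piecewise((-cos(a*k)/k, Ne(k, 0)), (0, True))


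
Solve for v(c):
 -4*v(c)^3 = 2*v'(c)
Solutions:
 v(c) = -sqrt(2)*sqrt(-1/(C1 - 2*c))/2
 v(c) = sqrt(2)*sqrt(-1/(C1 - 2*c))/2


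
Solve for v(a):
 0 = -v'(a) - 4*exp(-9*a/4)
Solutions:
 v(a) = C1 + 16*exp(-9*a/4)/9


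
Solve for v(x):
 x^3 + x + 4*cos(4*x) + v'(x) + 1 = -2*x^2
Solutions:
 v(x) = C1 - x^4/4 - 2*x^3/3 - x^2/2 - x - sin(4*x)


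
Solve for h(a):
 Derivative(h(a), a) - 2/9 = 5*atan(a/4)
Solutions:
 h(a) = C1 + 5*a*atan(a/4) + 2*a/9 - 10*log(a^2 + 16)


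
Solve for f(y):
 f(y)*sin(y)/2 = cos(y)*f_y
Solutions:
 f(y) = C1/sqrt(cos(y))


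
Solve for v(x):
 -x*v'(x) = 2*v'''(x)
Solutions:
 v(x) = C1 + Integral(C2*airyai(-2^(2/3)*x/2) + C3*airybi(-2^(2/3)*x/2), x)


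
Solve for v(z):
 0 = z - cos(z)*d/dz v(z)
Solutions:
 v(z) = C1 + Integral(z/cos(z), z)


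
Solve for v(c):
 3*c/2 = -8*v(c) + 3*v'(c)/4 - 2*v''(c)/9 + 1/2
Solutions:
 v(c) = -3*c/16 + (C1*sin(3*sqrt(943)*c/16) + C2*cos(3*sqrt(943)*c/16))*exp(27*c/16) + 23/512


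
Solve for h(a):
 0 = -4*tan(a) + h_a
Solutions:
 h(a) = C1 - 4*log(cos(a))


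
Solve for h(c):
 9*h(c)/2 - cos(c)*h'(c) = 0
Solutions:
 h(c) = C1*(sin(c) + 1)^(1/4)*(sin(c)^2 + 2*sin(c) + 1)/((sin(c) - 1)^(1/4)*(sin(c)^2 - 2*sin(c) + 1))


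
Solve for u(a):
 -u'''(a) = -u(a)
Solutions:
 u(a) = C3*exp(a) + (C1*sin(sqrt(3)*a/2) + C2*cos(sqrt(3)*a/2))*exp(-a/2)


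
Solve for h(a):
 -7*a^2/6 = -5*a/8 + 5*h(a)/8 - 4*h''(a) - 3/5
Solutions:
 h(a) = C1*exp(-sqrt(10)*a/8) + C2*exp(sqrt(10)*a/8) - 28*a^2/15 + a - 344/15


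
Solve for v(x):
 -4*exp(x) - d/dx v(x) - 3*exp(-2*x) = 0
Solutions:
 v(x) = C1 - 4*exp(x) + 3*exp(-2*x)/2


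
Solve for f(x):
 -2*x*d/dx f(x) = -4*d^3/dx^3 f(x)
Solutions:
 f(x) = C1 + Integral(C2*airyai(2^(2/3)*x/2) + C3*airybi(2^(2/3)*x/2), x)


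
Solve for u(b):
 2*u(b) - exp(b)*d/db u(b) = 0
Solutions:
 u(b) = C1*exp(-2*exp(-b))


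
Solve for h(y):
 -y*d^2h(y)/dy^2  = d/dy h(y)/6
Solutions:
 h(y) = C1 + C2*y^(5/6)


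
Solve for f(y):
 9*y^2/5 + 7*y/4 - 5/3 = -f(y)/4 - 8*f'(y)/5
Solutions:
 f(y) = C1*exp(-5*y/32) - 36*y^2/5 + 2129*y/25 - 201884/375


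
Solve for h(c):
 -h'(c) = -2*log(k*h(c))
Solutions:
 li(k*h(c))/k = C1 + 2*c


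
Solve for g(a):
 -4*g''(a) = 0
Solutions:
 g(a) = C1 + C2*a


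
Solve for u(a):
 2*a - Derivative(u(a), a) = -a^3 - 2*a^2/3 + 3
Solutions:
 u(a) = C1 + a^4/4 + 2*a^3/9 + a^2 - 3*a


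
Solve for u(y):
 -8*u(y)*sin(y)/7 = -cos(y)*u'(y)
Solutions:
 u(y) = C1/cos(y)^(8/7)


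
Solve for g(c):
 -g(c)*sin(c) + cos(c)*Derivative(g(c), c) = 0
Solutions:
 g(c) = C1/cos(c)


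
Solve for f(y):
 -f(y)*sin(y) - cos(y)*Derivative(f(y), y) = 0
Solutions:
 f(y) = C1*cos(y)


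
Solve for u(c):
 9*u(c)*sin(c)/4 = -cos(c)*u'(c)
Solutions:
 u(c) = C1*cos(c)^(9/4)


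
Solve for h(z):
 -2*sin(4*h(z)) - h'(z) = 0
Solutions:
 h(z) = -acos((-C1 - exp(16*z))/(C1 - exp(16*z)))/4 + pi/2
 h(z) = acos((-C1 - exp(16*z))/(C1 - exp(16*z)))/4


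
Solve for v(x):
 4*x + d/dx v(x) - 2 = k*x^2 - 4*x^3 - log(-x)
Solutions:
 v(x) = C1 + k*x^3/3 - x^4 - 2*x^2 - x*log(-x) + 3*x


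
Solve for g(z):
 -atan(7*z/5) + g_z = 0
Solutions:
 g(z) = C1 + z*atan(7*z/5) - 5*log(49*z^2 + 25)/14


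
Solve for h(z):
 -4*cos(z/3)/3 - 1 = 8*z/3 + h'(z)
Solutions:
 h(z) = C1 - 4*z^2/3 - z - 4*sin(z/3)


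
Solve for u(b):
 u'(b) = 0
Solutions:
 u(b) = C1


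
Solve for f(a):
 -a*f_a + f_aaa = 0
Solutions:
 f(a) = C1 + Integral(C2*airyai(a) + C3*airybi(a), a)


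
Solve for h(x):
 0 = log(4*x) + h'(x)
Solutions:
 h(x) = C1 - x*log(x) - x*log(4) + x


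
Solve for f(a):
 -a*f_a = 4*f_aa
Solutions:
 f(a) = C1 + C2*erf(sqrt(2)*a/4)


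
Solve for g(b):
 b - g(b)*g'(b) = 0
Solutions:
 g(b) = -sqrt(C1 + b^2)
 g(b) = sqrt(C1 + b^2)


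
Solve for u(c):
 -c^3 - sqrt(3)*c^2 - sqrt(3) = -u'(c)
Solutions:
 u(c) = C1 + c^4/4 + sqrt(3)*c^3/3 + sqrt(3)*c


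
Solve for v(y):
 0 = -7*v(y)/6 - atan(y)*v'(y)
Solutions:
 v(y) = C1*exp(-7*Integral(1/atan(y), y)/6)


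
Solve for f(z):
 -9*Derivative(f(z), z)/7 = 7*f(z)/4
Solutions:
 f(z) = C1*exp(-49*z/36)


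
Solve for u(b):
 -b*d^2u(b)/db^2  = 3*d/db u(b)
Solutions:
 u(b) = C1 + C2/b^2


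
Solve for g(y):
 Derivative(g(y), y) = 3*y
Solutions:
 g(y) = C1 + 3*y^2/2


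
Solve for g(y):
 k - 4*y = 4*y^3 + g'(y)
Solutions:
 g(y) = C1 + k*y - y^4 - 2*y^2


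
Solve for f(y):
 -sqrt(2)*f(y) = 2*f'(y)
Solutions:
 f(y) = C1*exp(-sqrt(2)*y/2)


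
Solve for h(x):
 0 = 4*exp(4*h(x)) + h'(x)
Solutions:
 h(x) = log(-I*(1/(C1 + 16*x))^(1/4))
 h(x) = log(I*(1/(C1 + 16*x))^(1/4))
 h(x) = log(-(1/(C1 + 16*x))^(1/4))
 h(x) = log(1/(C1 + 16*x))/4


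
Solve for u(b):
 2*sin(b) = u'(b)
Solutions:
 u(b) = C1 - 2*cos(b)


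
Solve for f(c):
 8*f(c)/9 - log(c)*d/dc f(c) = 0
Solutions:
 f(c) = C1*exp(8*li(c)/9)


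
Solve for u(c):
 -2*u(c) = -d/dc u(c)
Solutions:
 u(c) = C1*exp(2*c)


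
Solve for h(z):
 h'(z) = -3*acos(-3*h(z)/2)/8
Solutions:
 Integral(1/acos(-3*_y/2), (_y, h(z))) = C1 - 3*z/8


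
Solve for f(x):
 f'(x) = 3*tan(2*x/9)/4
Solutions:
 f(x) = C1 - 27*log(cos(2*x/9))/8


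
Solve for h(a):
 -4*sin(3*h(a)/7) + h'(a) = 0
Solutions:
 -4*a + 7*log(cos(3*h(a)/7) - 1)/6 - 7*log(cos(3*h(a)/7) + 1)/6 = C1


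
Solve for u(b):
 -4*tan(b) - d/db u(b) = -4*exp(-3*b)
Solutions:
 u(b) = C1 - 2*log(tan(b)^2 + 1) - 4*exp(-3*b)/3


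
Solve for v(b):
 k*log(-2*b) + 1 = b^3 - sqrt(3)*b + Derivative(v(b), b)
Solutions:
 v(b) = C1 - b^4/4 + sqrt(3)*b^2/2 + b*k*log(-b) + b*(-k + k*log(2) + 1)


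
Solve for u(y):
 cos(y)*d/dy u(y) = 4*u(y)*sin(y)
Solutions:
 u(y) = C1/cos(y)^4


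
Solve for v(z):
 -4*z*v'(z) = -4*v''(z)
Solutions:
 v(z) = C1 + C2*erfi(sqrt(2)*z/2)


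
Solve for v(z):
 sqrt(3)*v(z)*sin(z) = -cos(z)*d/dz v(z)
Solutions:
 v(z) = C1*cos(z)^(sqrt(3))


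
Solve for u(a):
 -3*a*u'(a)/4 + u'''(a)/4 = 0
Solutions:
 u(a) = C1 + Integral(C2*airyai(3^(1/3)*a) + C3*airybi(3^(1/3)*a), a)


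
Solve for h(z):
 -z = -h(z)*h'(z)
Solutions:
 h(z) = -sqrt(C1 + z^2)
 h(z) = sqrt(C1 + z^2)


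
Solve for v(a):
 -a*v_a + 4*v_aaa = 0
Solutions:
 v(a) = C1 + Integral(C2*airyai(2^(1/3)*a/2) + C3*airybi(2^(1/3)*a/2), a)


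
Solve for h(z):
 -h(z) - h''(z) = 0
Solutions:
 h(z) = C1*sin(z) + C2*cos(z)


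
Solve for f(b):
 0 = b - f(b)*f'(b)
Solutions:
 f(b) = -sqrt(C1 + b^2)
 f(b) = sqrt(C1 + b^2)


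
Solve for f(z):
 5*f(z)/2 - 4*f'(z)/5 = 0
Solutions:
 f(z) = C1*exp(25*z/8)


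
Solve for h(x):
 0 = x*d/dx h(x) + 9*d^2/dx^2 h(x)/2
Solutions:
 h(x) = C1 + C2*erf(x/3)


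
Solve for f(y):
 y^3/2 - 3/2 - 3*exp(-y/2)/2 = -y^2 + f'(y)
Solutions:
 f(y) = C1 + y^4/8 + y^3/3 - 3*y/2 + 3*exp(-y/2)


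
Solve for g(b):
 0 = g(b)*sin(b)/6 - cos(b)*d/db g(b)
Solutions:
 g(b) = C1/cos(b)^(1/6)


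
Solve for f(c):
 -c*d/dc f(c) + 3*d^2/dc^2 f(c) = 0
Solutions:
 f(c) = C1 + C2*erfi(sqrt(6)*c/6)


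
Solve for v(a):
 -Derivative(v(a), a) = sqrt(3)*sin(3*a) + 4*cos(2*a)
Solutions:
 v(a) = C1 - 2*sin(2*a) + sqrt(3)*cos(3*a)/3


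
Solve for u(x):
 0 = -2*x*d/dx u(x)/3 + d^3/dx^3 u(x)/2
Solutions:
 u(x) = C1 + Integral(C2*airyai(6^(2/3)*x/3) + C3*airybi(6^(2/3)*x/3), x)


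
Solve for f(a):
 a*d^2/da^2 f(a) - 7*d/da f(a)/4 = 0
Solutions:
 f(a) = C1 + C2*a^(11/4)


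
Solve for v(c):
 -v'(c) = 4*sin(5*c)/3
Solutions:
 v(c) = C1 + 4*cos(5*c)/15


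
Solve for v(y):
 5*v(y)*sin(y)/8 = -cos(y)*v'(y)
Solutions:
 v(y) = C1*cos(y)^(5/8)


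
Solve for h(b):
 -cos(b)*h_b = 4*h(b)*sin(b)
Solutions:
 h(b) = C1*cos(b)^4


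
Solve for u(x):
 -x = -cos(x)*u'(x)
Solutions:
 u(x) = C1 + Integral(x/cos(x), x)


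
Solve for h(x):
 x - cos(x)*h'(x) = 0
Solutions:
 h(x) = C1 + Integral(x/cos(x), x)


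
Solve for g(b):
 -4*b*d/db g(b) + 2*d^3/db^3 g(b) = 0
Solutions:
 g(b) = C1 + Integral(C2*airyai(2^(1/3)*b) + C3*airybi(2^(1/3)*b), b)


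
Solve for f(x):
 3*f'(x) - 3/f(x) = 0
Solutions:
 f(x) = -sqrt(C1 + 2*x)
 f(x) = sqrt(C1 + 2*x)


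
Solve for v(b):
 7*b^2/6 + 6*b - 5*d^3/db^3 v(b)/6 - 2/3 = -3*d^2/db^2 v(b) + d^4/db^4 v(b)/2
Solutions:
 v(b) = C1 + C2*b + C3*exp(b*(-5 + sqrt(241))/6) + C4*exp(-b*(5 + sqrt(241))/6) - 7*b^4/216 - 359*b^3/972 - 1525*b^2/5832


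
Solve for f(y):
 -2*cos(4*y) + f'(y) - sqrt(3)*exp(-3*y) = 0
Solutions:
 f(y) = C1 + sin(4*y)/2 - sqrt(3)*exp(-3*y)/3


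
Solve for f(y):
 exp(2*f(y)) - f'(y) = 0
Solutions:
 f(y) = log(-sqrt(-1/(C1 + y))) - log(2)/2
 f(y) = log(-1/(C1 + y))/2 - log(2)/2


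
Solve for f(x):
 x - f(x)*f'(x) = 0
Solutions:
 f(x) = -sqrt(C1 + x^2)
 f(x) = sqrt(C1 + x^2)


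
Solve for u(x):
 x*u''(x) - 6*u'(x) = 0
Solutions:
 u(x) = C1 + C2*x^7


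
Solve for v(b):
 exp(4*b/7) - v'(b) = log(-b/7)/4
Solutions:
 v(b) = C1 - b*log(-b)/4 + b*(1 + log(7))/4 + 7*exp(4*b/7)/4


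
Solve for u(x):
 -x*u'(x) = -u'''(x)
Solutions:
 u(x) = C1 + Integral(C2*airyai(x) + C3*airybi(x), x)


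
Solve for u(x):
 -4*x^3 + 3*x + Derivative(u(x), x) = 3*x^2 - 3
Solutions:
 u(x) = C1 + x^4 + x^3 - 3*x^2/2 - 3*x


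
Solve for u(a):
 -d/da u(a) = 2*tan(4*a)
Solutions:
 u(a) = C1 + log(cos(4*a))/2


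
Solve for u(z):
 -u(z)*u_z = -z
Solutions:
 u(z) = -sqrt(C1 + z^2)
 u(z) = sqrt(C1 + z^2)


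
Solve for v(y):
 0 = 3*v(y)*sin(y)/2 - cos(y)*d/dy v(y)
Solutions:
 v(y) = C1/cos(y)^(3/2)


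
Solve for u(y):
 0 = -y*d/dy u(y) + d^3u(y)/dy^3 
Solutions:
 u(y) = C1 + Integral(C2*airyai(y) + C3*airybi(y), y)


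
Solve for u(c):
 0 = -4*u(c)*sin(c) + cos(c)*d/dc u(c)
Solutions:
 u(c) = C1/cos(c)^4


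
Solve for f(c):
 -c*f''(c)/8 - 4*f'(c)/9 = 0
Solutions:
 f(c) = C1 + C2/c^(23/9)


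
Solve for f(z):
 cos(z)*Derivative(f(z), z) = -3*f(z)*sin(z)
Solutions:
 f(z) = C1*cos(z)^3


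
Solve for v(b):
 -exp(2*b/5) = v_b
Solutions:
 v(b) = C1 - 5*exp(2*b/5)/2


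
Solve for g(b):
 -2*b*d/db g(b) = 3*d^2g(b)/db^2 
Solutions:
 g(b) = C1 + C2*erf(sqrt(3)*b/3)


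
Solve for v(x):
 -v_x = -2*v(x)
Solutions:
 v(x) = C1*exp(2*x)


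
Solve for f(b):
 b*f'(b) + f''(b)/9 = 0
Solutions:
 f(b) = C1 + C2*erf(3*sqrt(2)*b/2)


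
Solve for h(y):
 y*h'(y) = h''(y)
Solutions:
 h(y) = C1 + C2*erfi(sqrt(2)*y/2)


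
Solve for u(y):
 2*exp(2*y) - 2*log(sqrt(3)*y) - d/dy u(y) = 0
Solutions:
 u(y) = C1 - 2*y*log(y) + y*(2 - log(3)) + exp(2*y)


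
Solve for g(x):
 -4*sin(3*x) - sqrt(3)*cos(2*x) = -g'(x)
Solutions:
 g(x) = C1 + sqrt(3)*sin(2*x)/2 - 4*cos(3*x)/3


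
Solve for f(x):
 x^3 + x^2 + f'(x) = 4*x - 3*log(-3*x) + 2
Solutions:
 f(x) = C1 - x^4/4 - x^3/3 + 2*x^2 - 3*x*log(-x) + x*(5 - 3*log(3))


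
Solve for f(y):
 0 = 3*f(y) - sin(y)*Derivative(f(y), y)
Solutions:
 f(y) = C1*(cos(y) - 1)^(3/2)/(cos(y) + 1)^(3/2)


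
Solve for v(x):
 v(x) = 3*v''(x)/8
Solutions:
 v(x) = C1*exp(-2*sqrt(6)*x/3) + C2*exp(2*sqrt(6)*x/3)


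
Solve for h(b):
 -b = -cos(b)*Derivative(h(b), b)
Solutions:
 h(b) = C1 + Integral(b/cos(b), b)


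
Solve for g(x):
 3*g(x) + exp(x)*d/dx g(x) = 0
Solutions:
 g(x) = C1*exp(3*exp(-x))


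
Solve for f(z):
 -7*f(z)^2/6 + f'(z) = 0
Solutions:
 f(z) = -6/(C1 + 7*z)


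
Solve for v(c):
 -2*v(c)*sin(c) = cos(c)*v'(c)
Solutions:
 v(c) = C1*cos(c)^2


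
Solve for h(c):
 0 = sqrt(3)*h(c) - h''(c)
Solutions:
 h(c) = C1*exp(-3^(1/4)*c) + C2*exp(3^(1/4)*c)


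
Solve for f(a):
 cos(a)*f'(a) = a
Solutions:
 f(a) = C1 + Integral(a/cos(a), a)


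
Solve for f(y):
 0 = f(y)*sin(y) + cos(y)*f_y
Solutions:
 f(y) = C1*cos(y)


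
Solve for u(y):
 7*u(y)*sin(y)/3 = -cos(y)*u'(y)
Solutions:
 u(y) = C1*cos(y)^(7/3)


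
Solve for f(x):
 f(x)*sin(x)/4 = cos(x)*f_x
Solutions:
 f(x) = C1/cos(x)^(1/4)


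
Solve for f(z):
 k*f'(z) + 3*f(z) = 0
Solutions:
 f(z) = C1*exp(-3*z/k)


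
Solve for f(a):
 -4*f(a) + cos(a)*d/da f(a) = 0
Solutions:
 f(a) = C1*(sin(a)^2 + 2*sin(a) + 1)/(sin(a)^2 - 2*sin(a) + 1)


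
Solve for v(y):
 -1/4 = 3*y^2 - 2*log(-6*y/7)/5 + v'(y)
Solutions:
 v(y) = C1 - y^3 + 2*y*log(-y)/5 + y*(-8*log(7) - 13 + 8*log(6))/20


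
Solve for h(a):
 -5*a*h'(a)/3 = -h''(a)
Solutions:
 h(a) = C1 + C2*erfi(sqrt(30)*a/6)


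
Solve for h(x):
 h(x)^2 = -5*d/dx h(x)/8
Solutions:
 h(x) = 5/(C1 + 8*x)


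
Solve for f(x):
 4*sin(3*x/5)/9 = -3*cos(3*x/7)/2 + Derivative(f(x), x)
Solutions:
 f(x) = C1 + 7*sin(3*x/7)/2 - 20*cos(3*x/5)/27


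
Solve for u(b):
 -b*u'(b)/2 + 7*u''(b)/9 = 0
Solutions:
 u(b) = C1 + C2*erfi(3*sqrt(7)*b/14)


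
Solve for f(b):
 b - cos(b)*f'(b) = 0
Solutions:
 f(b) = C1 + Integral(b/cos(b), b)


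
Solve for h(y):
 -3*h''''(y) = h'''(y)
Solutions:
 h(y) = C1 + C2*y + C3*y^2 + C4*exp(-y/3)


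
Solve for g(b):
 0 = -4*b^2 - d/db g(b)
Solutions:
 g(b) = C1 - 4*b^3/3


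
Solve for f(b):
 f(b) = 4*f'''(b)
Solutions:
 f(b) = C3*exp(2^(1/3)*b/2) + (C1*sin(2^(1/3)*sqrt(3)*b/4) + C2*cos(2^(1/3)*sqrt(3)*b/4))*exp(-2^(1/3)*b/4)


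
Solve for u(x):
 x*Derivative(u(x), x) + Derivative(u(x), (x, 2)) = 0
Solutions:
 u(x) = C1 + C2*erf(sqrt(2)*x/2)


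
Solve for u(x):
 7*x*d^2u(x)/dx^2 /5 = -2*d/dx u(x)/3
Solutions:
 u(x) = C1 + C2*x^(11/21)


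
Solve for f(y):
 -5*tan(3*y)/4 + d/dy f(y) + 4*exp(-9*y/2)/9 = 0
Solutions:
 f(y) = C1 + 5*log(tan(3*y)^2 + 1)/24 + 8*exp(-9*y/2)/81


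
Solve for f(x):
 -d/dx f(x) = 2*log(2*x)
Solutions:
 f(x) = C1 - 2*x*log(x) - x*log(4) + 2*x


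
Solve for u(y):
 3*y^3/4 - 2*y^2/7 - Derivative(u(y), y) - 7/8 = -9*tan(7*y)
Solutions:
 u(y) = C1 + 3*y^4/16 - 2*y^3/21 - 7*y/8 - 9*log(cos(7*y))/7


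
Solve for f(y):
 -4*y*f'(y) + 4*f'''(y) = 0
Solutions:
 f(y) = C1 + Integral(C2*airyai(y) + C3*airybi(y), y)


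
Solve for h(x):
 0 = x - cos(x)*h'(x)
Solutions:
 h(x) = C1 + Integral(x/cos(x), x)


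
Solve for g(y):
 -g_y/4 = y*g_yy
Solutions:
 g(y) = C1 + C2*y^(3/4)


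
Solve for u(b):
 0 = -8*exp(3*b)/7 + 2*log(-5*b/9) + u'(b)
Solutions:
 u(b) = C1 - 2*b*log(-b) + 2*b*(-log(5) + 1 + 2*log(3)) + 8*exp(3*b)/21


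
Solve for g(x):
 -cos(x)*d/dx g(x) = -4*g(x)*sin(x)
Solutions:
 g(x) = C1/cos(x)^4


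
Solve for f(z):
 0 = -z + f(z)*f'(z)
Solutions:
 f(z) = -sqrt(C1 + z^2)
 f(z) = sqrt(C1 + z^2)


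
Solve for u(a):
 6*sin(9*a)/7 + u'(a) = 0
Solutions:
 u(a) = C1 + 2*cos(9*a)/21


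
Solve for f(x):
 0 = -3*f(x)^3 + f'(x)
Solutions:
 f(x) = -sqrt(2)*sqrt(-1/(C1 + 3*x))/2
 f(x) = sqrt(2)*sqrt(-1/(C1 + 3*x))/2


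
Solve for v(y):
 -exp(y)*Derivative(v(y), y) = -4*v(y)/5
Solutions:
 v(y) = C1*exp(-4*exp(-y)/5)


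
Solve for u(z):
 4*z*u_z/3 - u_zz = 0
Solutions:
 u(z) = C1 + C2*erfi(sqrt(6)*z/3)


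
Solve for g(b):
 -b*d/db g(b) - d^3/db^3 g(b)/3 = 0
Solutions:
 g(b) = C1 + Integral(C2*airyai(-3^(1/3)*b) + C3*airybi(-3^(1/3)*b), b)


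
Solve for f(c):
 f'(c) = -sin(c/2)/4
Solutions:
 f(c) = C1 + cos(c/2)/2


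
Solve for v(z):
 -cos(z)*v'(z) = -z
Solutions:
 v(z) = C1 + Integral(z/cos(z), z)


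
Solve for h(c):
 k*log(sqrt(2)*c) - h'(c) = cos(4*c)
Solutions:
 h(c) = C1 + c*k*(log(c) - 1) + c*k*log(2)/2 - sin(4*c)/4


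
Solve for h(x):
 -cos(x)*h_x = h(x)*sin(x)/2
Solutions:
 h(x) = C1*sqrt(cos(x))


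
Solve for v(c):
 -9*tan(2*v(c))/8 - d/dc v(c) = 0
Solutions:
 v(c) = -asin(C1*exp(-9*c/4))/2 + pi/2
 v(c) = asin(C1*exp(-9*c/4))/2


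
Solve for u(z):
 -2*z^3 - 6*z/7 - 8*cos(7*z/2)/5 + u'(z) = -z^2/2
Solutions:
 u(z) = C1 + z^4/2 - z^3/6 + 3*z^2/7 + 16*sin(7*z/2)/35


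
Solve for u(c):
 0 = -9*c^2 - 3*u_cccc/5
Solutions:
 u(c) = C1 + C2*c + C3*c^2 + C4*c^3 - c^6/24


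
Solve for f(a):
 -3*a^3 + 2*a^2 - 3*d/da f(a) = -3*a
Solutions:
 f(a) = C1 - a^4/4 + 2*a^3/9 + a^2/2


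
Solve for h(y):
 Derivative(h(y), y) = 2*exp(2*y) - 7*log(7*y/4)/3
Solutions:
 h(y) = C1 - 7*y*log(y)/3 + y*(-3*log(7) + 2*log(14)/3 + 7/3 + 4*log(2)) + exp(2*y)


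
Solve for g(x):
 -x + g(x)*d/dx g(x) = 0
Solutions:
 g(x) = -sqrt(C1 + x^2)
 g(x) = sqrt(C1 + x^2)


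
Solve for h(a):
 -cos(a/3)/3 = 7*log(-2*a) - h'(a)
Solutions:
 h(a) = C1 + 7*a*log(-a) - 7*a + 7*a*log(2) + sin(a/3)


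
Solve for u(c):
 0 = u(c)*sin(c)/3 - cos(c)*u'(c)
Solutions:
 u(c) = C1/cos(c)^(1/3)


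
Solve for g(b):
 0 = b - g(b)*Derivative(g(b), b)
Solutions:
 g(b) = -sqrt(C1 + b^2)
 g(b) = sqrt(C1 + b^2)


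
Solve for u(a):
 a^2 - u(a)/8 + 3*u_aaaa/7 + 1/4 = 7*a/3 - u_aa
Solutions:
 u(a) = C1*exp(-sqrt(3)*a*sqrt(-14 + sqrt(238))/6) + C2*exp(sqrt(3)*a*sqrt(-14 + sqrt(238))/6) + C3*sin(sqrt(3)*a*sqrt(14 + sqrt(238))/6) + C4*cos(sqrt(3)*a*sqrt(14 + sqrt(238))/6) + 8*a^2 - 56*a/3 + 130


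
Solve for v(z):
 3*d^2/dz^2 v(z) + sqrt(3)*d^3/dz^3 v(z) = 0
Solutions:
 v(z) = C1 + C2*z + C3*exp(-sqrt(3)*z)


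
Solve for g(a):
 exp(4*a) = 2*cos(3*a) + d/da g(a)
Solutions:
 g(a) = C1 + exp(4*a)/4 - 2*sin(3*a)/3


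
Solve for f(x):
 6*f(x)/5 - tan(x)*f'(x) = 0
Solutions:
 f(x) = C1*sin(x)^(6/5)


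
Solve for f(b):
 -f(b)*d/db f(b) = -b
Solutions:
 f(b) = -sqrt(C1 + b^2)
 f(b) = sqrt(C1 + b^2)


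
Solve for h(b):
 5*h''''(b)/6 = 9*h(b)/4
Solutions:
 h(b) = C1*exp(-30^(3/4)*b/10) + C2*exp(30^(3/4)*b/10) + C3*sin(30^(3/4)*b/10) + C4*cos(30^(3/4)*b/10)


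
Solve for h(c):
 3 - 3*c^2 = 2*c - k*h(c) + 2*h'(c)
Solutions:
 h(c) = C1*exp(c*k/2) + 3*c^2/k + 2*c/k + 12*c/k^2 - 3/k + 4/k^2 + 24/k^3


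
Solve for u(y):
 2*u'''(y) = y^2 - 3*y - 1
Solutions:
 u(y) = C1 + C2*y + C3*y^2 + y^5/120 - y^4/16 - y^3/12


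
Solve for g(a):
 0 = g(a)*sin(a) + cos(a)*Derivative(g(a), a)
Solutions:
 g(a) = C1*cos(a)


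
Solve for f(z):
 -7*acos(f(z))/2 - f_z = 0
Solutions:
 Integral(1/acos(_y), (_y, f(z))) = C1 - 7*z/2


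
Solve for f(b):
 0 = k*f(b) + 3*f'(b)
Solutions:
 f(b) = C1*exp(-b*k/3)


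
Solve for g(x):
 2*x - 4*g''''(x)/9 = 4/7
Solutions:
 g(x) = C1 + C2*x + C3*x^2 + C4*x^3 + 3*x^5/80 - 3*x^4/56


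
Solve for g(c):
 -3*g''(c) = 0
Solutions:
 g(c) = C1 + C2*c


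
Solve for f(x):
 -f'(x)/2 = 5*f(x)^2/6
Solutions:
 f(x) = 3/(C1 + 5*x)


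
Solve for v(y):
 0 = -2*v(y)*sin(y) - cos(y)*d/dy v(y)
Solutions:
 v(y) = C1*cos(y)^2


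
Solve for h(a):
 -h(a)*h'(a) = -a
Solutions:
 h(a) = -sqrt(C1 + a^2)
 h(a) = sqrt(C1 + a^2)


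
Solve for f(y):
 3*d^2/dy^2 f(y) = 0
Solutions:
 f(y) = C1 + C2*y


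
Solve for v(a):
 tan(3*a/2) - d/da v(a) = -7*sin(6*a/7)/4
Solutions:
 v(a) = C1 - 2*log(cos(3*a/2))/3 - 49*cos(6*a/7)/24


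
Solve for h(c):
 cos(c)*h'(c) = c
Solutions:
 h(c) = C1 + Integral(c/cos(c), c)


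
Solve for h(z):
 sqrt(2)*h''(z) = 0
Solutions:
 h(z) = C1 + C2*z


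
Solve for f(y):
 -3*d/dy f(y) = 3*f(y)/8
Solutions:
 f(y) = C1*exp(-y/8)


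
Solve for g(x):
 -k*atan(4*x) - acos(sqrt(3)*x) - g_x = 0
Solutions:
 g(x) = C1 - k*(x*atan(4*x) - log(16*x^2 + 1)/8) - x*acos(sqrt(3)*x) + sqrt(3)*sqrt(1 - 3*x^2)/3


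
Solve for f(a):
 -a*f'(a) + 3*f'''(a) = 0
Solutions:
 f(a) = C1 + Integral(C2*airyai(3^(2/3)*a/3) + C3*airybi(3^(2/3)*a/3), a)


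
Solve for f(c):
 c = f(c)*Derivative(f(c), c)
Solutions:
 f(c) = -sqrt(C1 + c^2)
 f(c) = sqrt(C1 + c^2)


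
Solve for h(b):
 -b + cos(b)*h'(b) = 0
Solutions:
 h(b) = C1 + Integral(b/cos(b), b)


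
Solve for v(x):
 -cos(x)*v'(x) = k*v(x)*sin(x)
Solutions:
 v(x) = C1*exp(k*log(cos(x)))


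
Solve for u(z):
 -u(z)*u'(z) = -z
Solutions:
 u(z) = -sqrt(C1 + z^2)
 u(z) = sqrt(C1 + z^2)


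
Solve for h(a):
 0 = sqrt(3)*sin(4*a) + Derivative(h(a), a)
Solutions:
 h(a) = C1 + sqrt(3)*cos(4*a)/4


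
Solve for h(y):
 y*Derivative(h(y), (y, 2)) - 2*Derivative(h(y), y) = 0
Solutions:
 h(y) = C1 + C2*y^3


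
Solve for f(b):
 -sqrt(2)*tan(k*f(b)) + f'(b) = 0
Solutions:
 f(b) = Piecewise((-asin(exp(C1*k + sqrt(2)*b*k))/k + pi/k, Ne(k, 0)), (nan, True))
 f(b) = Piecewise((asin(exp(C1*k + sqrt(2)*b*k))/k, Ne(k, 0)), (nan, True))


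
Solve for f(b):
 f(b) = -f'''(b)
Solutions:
 f(b) = C3*exp(-b) + (C1*sin(sqrt(3)*b/2) + C2*cos(sqrt(3)*b/2))*exp(b/2)


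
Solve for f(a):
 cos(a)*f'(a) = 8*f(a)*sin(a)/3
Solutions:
 f(a) = C1/cos(a)^(8/3)


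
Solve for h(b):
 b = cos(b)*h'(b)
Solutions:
 h(b) = C1 + Integral(b/cos(b), b)


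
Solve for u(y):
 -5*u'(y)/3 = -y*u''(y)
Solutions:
 u(y) = C1 + C2*y^(8/3)


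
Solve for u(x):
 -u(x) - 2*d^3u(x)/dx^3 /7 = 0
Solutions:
 u(x) = C3*exp(-2^(2/3)*7^(1/3)*x/2) + (C1*sin(2^(2/3)*sqrt(3)*7^(1/3)*x/4) + C2*cos(2^(2/3)*sqrt(3)*7^(1/3)*x/4))*exp(2^(2/3)*7^(1/3)*x/4)


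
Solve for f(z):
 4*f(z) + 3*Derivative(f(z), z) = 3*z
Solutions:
 f(z) = C1*exp(-4*z/3) + 3*z/4 - 9/16


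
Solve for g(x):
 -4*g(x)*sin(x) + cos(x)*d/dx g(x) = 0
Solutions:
 g(x) = C1/cos(x)^4


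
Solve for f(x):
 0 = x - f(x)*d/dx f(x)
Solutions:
 f(x) = -sqrt(C1 + x^2)
 f(x) = sqrt(C1 + x^2)


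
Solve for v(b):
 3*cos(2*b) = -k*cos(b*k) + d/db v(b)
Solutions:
 v(b) = C1 + 3*sin(2*b)/2 + sin(b*k)


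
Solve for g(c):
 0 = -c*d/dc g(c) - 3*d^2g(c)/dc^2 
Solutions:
 g(c) = C1 + C2*erf(sqrt(6)*c/6)


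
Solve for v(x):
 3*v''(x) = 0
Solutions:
 v(x) = C1 + C2*x


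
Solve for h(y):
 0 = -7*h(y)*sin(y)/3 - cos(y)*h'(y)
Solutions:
 h(y) = C1*cos(y)^(7/3)


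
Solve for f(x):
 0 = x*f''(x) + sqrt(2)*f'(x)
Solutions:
 f(x) = C1 + C2*x^(1 - sqrt(2))


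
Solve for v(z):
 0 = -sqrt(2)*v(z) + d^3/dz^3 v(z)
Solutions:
 v(z) = C3*exp(2^(1/6)*z) + (C1*sin(2^(1/6)*sqrt(3)*z/2) + C2*cos(2^(1/6)*sqrt(3)*z/2))*exp(-2^(1/6)*z/2)
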